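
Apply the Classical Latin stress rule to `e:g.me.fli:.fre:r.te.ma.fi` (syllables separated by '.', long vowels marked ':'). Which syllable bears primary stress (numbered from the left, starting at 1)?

Classical Latin: stress the penult if heavy (long vowel or closed), else the antepenult.
Weights: 5 te L, 6 ma L, 7 fi L.
The penult (syllable 6, ma) is light, so stress falls on the antepenult (syllable 5, te).
Stress on syllable 5: e:g.me.fli:.fre:r.ˈte.ma.fi.

5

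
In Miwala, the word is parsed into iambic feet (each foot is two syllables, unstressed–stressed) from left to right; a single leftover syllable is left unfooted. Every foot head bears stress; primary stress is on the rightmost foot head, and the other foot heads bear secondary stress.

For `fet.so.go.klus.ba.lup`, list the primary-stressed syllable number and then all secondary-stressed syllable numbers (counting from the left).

Parse left to right into iambic (σˈσ) feet: (fet.ˈso) (go.ˈklus) (ba.ˈlup).
Foot heads (stressed positions): 2, 4, 6.
End Rule Rightmost: primary stress on the rightmost head = syllable 6.
Secondary stress on 2, 4: fet.ˌso.go.ˌklus.ba.ˈlup.

primary 6, secondary 2, 4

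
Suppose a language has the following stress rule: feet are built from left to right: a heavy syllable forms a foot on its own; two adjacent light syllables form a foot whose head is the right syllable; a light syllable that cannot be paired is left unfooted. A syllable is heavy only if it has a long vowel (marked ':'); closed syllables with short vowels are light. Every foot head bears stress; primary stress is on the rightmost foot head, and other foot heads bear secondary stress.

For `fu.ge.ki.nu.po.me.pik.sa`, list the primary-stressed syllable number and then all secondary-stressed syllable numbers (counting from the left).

primary 8, secondary 2, 4, 6

Weights: 1 fu L, 2 ge L, 3 ki L, 4 nu L, 5 po L, 6 me L, 7 pik L, 8 sa L.
Parse left to right (heavy = foot alone; LL = one foot; stranded L unfooted): (fu.ˈge) (ki.ˈnu) (po.ˈme) (pik.ˈsa).
Foot heads: 2, 4, 6, 8.
Primary stress on the rightmost head = syllable 8.
Secondary stress on 2, 4, 6: fu.ˌge.ki.ˌnu.po.ˌme.pik.ˈsa.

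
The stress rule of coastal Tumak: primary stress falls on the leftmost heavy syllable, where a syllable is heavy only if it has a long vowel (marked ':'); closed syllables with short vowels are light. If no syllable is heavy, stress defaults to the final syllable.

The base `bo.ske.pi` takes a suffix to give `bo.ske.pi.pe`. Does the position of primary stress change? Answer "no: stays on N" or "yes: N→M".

Base `bo.ske.pi` (3 syllables):
  Weights: 1 bo L, 2 ske L, 3 pi L.
  No heavy syllable in the domain; default to the final syllable = syllable 3.
  → primary stress on syllable 3.
Suffixed `bo.ske.pi.pe` (4 syllables):
  Weights: 1 bo L, 2 ske L, 3 pi L, 4 pe L.
  No heavy syllable in the domain; default to the final syllable = syllable 4.
  → primary stress on syllable 4.

yes: 3→4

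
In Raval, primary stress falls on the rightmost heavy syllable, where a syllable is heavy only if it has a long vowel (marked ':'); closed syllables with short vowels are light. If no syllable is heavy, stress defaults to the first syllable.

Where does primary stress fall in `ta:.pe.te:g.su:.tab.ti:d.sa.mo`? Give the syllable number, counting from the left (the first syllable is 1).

6

Weights: 1 ta: H, 2 pe L, 3 te:g H, 4 su: H, 5 tab L, 6 ti:d H, 7 sa L, 8 mo L.
Heavy syllables in the domain: 1, 3, 4, 6. The rightmost is syllable 6 (ti:d).
Primary stress: syllable 6 → ta:.pe.te:g.su:.tab.ˈti:d.sa.mo.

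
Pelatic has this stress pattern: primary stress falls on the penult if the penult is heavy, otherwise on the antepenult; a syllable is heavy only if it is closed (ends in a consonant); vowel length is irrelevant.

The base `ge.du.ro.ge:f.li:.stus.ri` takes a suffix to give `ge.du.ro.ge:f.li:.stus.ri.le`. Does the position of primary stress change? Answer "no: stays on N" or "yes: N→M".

no: stays on 6

Base `ge.du.ro.ge:f.li:.stus.ri` (7 syllables):
  Weights: 5 li: L, 6 stus H, 7 ri L.
  The penult (syllable 6, stus) is heavy, so it takes stress.
  → primary stress on syllable 6.
Suffixed `ge.du.ro.ge:f.li:.stus.ri.le` (8 syllables):
  Weights: 6 stus H, 7 ri L, 8 le L.
  The penult (syllable 7, ri) is light, so stress falls on the antepenult (syllable 6, stus).
  → primary stress on syllable 6.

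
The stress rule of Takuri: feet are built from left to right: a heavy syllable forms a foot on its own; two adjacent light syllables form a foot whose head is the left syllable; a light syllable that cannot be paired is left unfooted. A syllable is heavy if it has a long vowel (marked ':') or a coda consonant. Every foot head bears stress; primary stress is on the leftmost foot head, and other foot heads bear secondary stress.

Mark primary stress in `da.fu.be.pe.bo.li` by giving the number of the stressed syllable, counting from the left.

1

Weights: 1 da L, 2 fu L, 3 be L, 4 pe L, 5 bo L, 6 li L.
Parse left to right (heavy = foot alone; LL = one foot; stranded L unfooted): (ˈda.fu) (ˈbe.pe) (ˈbo.li).
Foot heads: 1, 3, 5.
Primary stress on the leftmost head = syllable 1.
Primary stress: syllable 1 → ˈda.fu.be.pe.bo.li.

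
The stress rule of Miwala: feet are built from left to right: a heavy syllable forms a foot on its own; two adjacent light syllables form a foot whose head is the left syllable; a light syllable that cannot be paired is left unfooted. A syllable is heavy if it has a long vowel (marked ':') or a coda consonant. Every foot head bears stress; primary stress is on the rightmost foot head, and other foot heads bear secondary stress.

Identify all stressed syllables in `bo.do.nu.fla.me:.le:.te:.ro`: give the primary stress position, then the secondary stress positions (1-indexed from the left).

primary 7, secondary 1, 3, 5, 6

Weights: 1 bo L, 2 do L, 3 nu L, 4 fla L, 5 me: H, 6 le: H, 7 te: H, 8 ro L.
Parse left to right (heavy = foot alone; LL = one foot; stranded L unfooted): (ˈbo.do) (ˈnu.fla) (ˈme:) (ˈle:) (ˈte:) ro.
Foot heads: 1, 3, 5, 6, 7.
Primary stress on the rightmost head = syllable 7.
Secondary stress on 1, 3, 5, 6: ˌbo.do.ˌnu.fla.ˌme:.ˌle:.ˈte:.ro.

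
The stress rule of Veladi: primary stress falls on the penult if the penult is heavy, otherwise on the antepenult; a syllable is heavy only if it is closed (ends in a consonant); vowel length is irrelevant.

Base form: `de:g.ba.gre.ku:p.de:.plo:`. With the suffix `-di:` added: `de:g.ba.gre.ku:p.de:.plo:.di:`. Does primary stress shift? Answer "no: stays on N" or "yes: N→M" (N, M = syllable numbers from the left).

Base `de:g.ba.gre.ku:p.de:.plo:` (6 syllables):
  Weights: 4 ku:p H, 5 de: L, 6 plo: L.
  The penult (syllable 5, de:) is light, so stress falls on the antepenult (syllable 4, ku:p).
  → primary stress on syllable 4.
Suffixed `de:g.ba.gre.ku:p.de:.plo:.di:` (7 syllables):
  Weights: 5 de: L, 6 plo: L, 7 di: L.
  The penult (syllable 6, plo:) is light, so stress falls on the antepenult (syllable 5, de:).
  → primary stress on syllable 5.

yes: 4→5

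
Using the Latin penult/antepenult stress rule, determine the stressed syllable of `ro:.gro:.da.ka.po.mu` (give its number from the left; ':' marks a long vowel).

4

Classical Latin: stress the penult if heavy (long vowel or closed), else the antepenult.
Weights: 4 ka L, 5 po L, 6 mu L.
The penult (syllable 5, po) is light, so stress falls on the antepenult (syllable 4, ka).
Stress on syllable 4: ro:.gro:.da.ˈka.po.mu.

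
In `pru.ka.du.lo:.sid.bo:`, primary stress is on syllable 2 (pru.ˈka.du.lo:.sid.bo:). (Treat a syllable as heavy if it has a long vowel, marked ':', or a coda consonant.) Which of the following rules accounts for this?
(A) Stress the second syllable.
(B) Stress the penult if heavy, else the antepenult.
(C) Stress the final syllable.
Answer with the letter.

A

Rule A → syllable 2 ✓.
Rule B → syllable 5 (observed: 2).
Rule C → syllable 6 (observed: 2).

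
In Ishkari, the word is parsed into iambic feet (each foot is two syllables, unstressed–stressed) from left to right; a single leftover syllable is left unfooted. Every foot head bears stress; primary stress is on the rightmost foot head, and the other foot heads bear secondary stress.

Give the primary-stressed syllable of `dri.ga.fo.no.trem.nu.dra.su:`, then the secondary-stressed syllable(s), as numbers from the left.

primary 8, secondary 2, 4, 6

Parse left to right into iambic (σˈσ) feet: (dri.ˈga) (fo.ˈno) (trem.ˈnu) (dra.ˈsu:).
Foot heads (stressed positions): 2, 4, 6, 8.
End Rule Rightmost: primary stress on the rightmost head = syllable 8.
Secondary stress on 2, 4, 6: dri.ˌga.fo.ˌno.trem.ˌnu.dra.ˈsu:.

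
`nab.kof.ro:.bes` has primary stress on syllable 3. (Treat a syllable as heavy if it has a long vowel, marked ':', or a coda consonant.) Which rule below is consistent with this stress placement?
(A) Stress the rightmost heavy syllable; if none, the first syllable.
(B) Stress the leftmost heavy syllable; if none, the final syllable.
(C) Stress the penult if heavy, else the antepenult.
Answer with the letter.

C

Rule A → syllable 4 (observed: 3).
Rule B → syllable 1 (observed: 3).
Rule C → syllable 3 ✓.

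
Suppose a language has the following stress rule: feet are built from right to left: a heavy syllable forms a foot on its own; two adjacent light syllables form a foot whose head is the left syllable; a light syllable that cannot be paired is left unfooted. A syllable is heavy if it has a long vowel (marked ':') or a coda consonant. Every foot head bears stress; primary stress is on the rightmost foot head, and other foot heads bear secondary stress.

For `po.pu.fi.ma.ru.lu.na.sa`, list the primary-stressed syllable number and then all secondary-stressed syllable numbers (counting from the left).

Weights: 1 po L, 2 pu L, 3 fi L, 4 ma L, 5 ru L, 6 lu L, 7 na L, 8 sa L.
Parse right to left (heavy = foot alone; LL = one foot; stranded L unfooted): (ˈpo.pu) (ˈfi.ma) (ˈru.lu) (ˈna.sa).
Foot heads: 1, 3, 5, 7.
Primary stress on the rightmost head = syllable 7.
Secondary stress on 1, 3, 5: ˌpo.pu.ˌfi.ma.ˌru.lu.ˈna.sa.

primary 7, secondary 1, 3, 5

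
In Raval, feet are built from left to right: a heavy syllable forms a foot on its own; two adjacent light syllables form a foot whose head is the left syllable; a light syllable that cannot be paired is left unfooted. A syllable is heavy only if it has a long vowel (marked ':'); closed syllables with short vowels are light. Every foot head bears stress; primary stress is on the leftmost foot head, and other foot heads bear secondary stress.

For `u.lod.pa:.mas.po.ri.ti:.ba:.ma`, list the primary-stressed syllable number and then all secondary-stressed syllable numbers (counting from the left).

Weights: 1 u L, 2 lod L, 3 pa: H, 4 mas L, 5 po L, 6 ri L, 7 ti: H, 8 ba: H, 9 ma L.
Parse left to right (heavy = foot alone; LL = one foot; stranded L unfooted): (ˈu.lod) (ˈpa:) (ˈmas.po) ri (ˈti:) (ˈba:) ma.
Foot heads: 1, 3, 4, 7, 8.
Primary stress on the leftmost head = syllable 1.
Secondary stress on 3, 4, 7, 8: ˈu.lod.ˌpa:.ˌmas.po.ri.ˌti:.ˌba:.ma.

primary 1, secondary 3, 4, 7, 8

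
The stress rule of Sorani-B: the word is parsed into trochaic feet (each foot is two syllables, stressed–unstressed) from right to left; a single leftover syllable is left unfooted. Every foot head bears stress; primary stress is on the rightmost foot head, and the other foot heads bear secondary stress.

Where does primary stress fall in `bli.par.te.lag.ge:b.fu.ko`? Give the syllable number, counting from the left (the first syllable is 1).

Parse right to left into trochaic (ˈσσ) feet: bli (ˈpar.te) (ˈlag.ge:b) (ˈfu.ko). Syllable 1 is left unfooted.
Foot heads (stressed positions): 2, 4, 6.
End Rule Rightmost: primary stress on the rightmost head = syllable 6.
Primary stress: syllable 6 → bli.par.te.lag.ge:b.ˈfu.ko.

6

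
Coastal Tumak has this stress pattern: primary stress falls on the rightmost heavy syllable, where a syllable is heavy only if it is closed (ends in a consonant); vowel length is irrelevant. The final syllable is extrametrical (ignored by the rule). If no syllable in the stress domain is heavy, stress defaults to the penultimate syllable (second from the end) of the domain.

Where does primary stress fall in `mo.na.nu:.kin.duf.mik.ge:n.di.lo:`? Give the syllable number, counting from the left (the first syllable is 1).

The final syllable (9, lo:) is extrametrical; the stress domain is syllables 1–8.
Weights: 1 mo L, 2 na L, 3 nu: L, 4 kin H, 5 duf H, 6 mik H, 7 ge:n H, 8 di L.
Heavy syllables in the domain: 4, 5, 6, 7. The rightmost is syllable 7 (ge:n).
Primary stress: syllable 7 → mo.na.nu:.kin.duf.mik.ˈge:n.di.lo:.

7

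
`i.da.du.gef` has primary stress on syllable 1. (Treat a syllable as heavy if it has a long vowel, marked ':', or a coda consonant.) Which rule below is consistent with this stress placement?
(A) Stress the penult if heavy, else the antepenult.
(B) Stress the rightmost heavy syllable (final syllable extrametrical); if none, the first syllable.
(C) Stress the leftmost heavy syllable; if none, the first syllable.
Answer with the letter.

Rule A → syllable 2 (observed: 1).
Rule B → syllable 1 ✓.
Rule C → syllable 4 (observed: 1).

B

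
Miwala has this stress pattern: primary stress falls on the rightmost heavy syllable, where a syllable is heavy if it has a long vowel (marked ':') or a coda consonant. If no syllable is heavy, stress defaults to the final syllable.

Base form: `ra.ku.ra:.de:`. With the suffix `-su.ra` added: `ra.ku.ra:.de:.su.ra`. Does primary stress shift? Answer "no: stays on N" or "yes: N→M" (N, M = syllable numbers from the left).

no: stays on 4

Base `ra.ku.ra:.de:` (4 syllables):
  Weights: 1 ra L, 2 ku L, 3 ra: H, 4 de: H.
  Heavy syllables in the domain: 3, 4. The rightmost is syllable 4 (de:).
  → primary stress on syllable 4.
Suffixed `ra.ku.ra:.de:.su.ra` (6 syllables):
  Weights: 1 ra L, 2 ku L, 3 ra: H, 4 de: H, 5 su L, 6 ra L.
  Heavy syllables in the domain: 3, 4. The rightmost is syllable 4 (de:).
  → primary stress on syllable 4.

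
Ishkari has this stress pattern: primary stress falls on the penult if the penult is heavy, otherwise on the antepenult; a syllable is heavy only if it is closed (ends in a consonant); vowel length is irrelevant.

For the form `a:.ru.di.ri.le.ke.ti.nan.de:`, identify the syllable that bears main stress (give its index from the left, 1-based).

Weights: 7 ti L, 8 nan H, 9 de: L.
The penult (syllable 8, nan) is heavy, so it takes stress.
Primary stress: syllable 8 → a:.ru.di.ri.le.ke.ti.ˈnan.de:.

8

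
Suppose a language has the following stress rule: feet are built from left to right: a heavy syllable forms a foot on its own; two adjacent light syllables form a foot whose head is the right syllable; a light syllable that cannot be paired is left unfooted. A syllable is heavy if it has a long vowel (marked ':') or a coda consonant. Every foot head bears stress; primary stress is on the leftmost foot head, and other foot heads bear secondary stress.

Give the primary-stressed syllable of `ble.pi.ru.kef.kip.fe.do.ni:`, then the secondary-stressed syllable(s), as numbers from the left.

primary 2, secondary 4, 5, 7, 8

Weights: 1 ble L, 2 pi L, 3 ru L, 4 kef H, 5 kip H, 6 fe L, 7 do L, 8 ni: H.
Parse left to right (heavy = foot alone; LL = one foot; stranded L unfooted): (ble.ˈpi) ru (ˈkef) (ˈkip) (fe.ˈdo) (ˈni:).
Foot heads: 2, 4, 5, 7, 8.
Primary stress on the leftmost head = syllable 2.
Secondary stress on 4, 5, 7, 8: ble.ˈpi.ru.ˌkef.ˌkip.fe.ˌdo.ˌni:.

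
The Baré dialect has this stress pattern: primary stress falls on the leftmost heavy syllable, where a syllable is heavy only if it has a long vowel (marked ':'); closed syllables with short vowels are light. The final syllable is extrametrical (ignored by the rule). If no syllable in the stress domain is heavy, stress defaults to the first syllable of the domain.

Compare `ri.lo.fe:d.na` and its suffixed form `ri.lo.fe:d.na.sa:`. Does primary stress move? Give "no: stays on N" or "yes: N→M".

Base `ri.lo.fe:d.na` (4 syllables):
  The final syllable (4, na) is extrametrical; the stress domain is syllables 1–3.
  Weights: 1 ri L, 2 lo L, 3 fe:d H.
  Heavy syllables in the domain: 3. The leftmost is syllable 3 (fe:d).
  → primary stress on syllable 3.
Suffixed `ri.lo.fe:d.na.sa:` (5 syllables):
  The final syllable (5, sa:) is extrametrical; the stress domain is syllables 1–4.
  Weights: 1 ri L, 2 lo L, 3 fe:d H, 4 na L.
  Heavy syllables in the domain: 3. The leftmost is syllable 3 (fe:d).
  → primary stress on syllable 3.

no: stays on 3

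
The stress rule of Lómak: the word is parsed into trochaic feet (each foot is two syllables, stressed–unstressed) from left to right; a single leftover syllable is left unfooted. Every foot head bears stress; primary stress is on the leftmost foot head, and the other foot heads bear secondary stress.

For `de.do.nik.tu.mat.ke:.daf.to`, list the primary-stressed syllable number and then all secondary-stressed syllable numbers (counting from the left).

primary 1, secondary 3, 5, 7

Parse left to right into trochaic (ˈσσ) feet: (ˈde.do) (ˈnik.tu) (ˈmat.ke:) (ˈdaf.to).
Foot heads (stressed positions): 1, 3, 5, 7.
End Rule Leftmost: primary stress on the leftmost head = syllable 1.
Secondary stress on 3, 5, 7: ˈde.do.ˌnik.tu.ˌmat.ke:.ˌdaf.to.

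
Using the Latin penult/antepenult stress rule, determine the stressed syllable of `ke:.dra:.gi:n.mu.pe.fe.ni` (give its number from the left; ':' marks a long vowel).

Classical Latin: stress the penult if heavy (long vowel or closed), else the antepenult.
Weights: 5 pe L, 6 fe L, 7 ni L.
The penult (syllable 6, fe) is light, so stress falls on the antepenult (syllable 5, pe).
Stress on syllable 5: ke:.dra:.gi:n.mu.ˈpe.fe.ni.

5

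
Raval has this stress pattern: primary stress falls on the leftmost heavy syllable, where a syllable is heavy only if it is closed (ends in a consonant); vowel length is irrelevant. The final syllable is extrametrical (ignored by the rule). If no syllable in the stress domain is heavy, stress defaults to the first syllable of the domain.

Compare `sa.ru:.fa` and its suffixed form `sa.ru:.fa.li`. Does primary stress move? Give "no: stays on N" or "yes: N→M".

Base `sa.ru:.fa` (3 syllables):
  The final syllable (3, fa) is extrametrical; the stress domain is syllables 1–2.
  Weights: 1 sa L, 2 ru: L.
  No heavy syllable in the domain; default to the first syllable of the domain = syllable 1.
  → primary stress on syllable 1.
Suffixed `sa.ru:.fa.li` (4 syllables):
  The final syllable (4, li) is extrametrical; the stress domain is syllables 1–3.
  Weights: 1 sa L, 2 ru: L, 3 fa L.
  No heavy syllable in the domain; default to the first syllable of the domain = syllable 1.
  → primary stress on syllable 1.

no: stays on 1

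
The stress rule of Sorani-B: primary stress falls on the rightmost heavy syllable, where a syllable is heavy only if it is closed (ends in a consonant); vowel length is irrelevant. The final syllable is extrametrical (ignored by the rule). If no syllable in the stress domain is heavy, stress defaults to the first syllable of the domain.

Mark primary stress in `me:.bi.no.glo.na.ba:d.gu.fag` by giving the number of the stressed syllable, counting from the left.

The final syllable (8, fag) is extrametrical; the stress domain is syllables 1–7.
Weights: 1 me: L, 2 bi L, 3 no L, 4 glo L, 5 na L, 6 ba:d H, 7 gu L.
Heavy syllables in the domain: 6. The rightmost is syllable 6 (ba:d).
Primary stress: syllable 6 → me:.bi.no.glo.na.ˈba:d.gu.fag.

6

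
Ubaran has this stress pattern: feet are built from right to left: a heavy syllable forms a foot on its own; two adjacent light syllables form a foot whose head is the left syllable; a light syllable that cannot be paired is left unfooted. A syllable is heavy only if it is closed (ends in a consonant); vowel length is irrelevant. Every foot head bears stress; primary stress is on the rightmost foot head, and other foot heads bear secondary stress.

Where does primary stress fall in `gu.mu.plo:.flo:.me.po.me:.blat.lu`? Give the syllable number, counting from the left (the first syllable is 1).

8

Weights: 1 gu L, 2 mu L, 3 plo: L, 4 flo: L, 5 me L, 6 po L, 7 me: L, 8 blat H, 9 lu L.
Parse right to left (heavy = foot alone; LL = one foot; stranded L unfooted): gu (ˈmu.plo:) (ˈflo:.me) (ˈpo.me:) (ˈblat) lu.
Foot heads: 2, 4, 6, 8.
Primary stress on the rightmost head = syllable 8.
Primary stress: syllable 8 → gu.mu.plo:.flo:.me.po.me:.ˈblat.lu.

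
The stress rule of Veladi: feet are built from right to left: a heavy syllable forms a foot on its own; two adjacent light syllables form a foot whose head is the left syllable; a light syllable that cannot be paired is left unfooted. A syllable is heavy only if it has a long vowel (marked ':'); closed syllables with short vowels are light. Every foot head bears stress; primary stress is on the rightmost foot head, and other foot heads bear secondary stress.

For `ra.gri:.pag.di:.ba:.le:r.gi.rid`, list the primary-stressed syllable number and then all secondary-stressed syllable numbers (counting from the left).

primary 7, secondary 2, 4, 5, 6

Weights: 1 ra L, 2 gri: H, 3 pag L, 4 di: H, 5 ba: H, 6 le:r H, 7 gi L, 8 rid L.
Parse right to left (heavy = foot alone; LL = one foot; stranded L unfooted): ra (ˈgri:) pag (ˈdi:) (ˈba:) (ˈle:r) (ˈgi.rid).
Foot heads: 2, 4, 5, 6, 7.
Primary stress on the rightmost head = syllable 7.
Secondary stress on 2, 4, 5, 6: ra.ˌgri:.pag.ˌdi:.ˌba:.ˌle:r.ˈgi.rid.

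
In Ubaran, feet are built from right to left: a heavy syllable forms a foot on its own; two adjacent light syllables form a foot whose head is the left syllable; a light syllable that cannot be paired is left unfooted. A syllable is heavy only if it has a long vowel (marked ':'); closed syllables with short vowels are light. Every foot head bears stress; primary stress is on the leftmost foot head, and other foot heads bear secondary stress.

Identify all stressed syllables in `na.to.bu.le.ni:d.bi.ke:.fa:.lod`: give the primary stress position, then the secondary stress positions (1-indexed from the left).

Weights: 1 na L, 2 to L, 3 bu L, 4 le L, 5 ni:d H, 6 bi L, 7 ke: H, 8 fa: H, 9 lod L.
Parse right to left (heavy = foot alone; LL = one foot; stranded L unfooted): (ˈna.to) (ˈbu.le) (ˈni:d) bi (ˈke:) (ˈfa:) lod.
Foot heads: 1, 3, 5, 7, 8.
Primary stress on the leftmost head = syllable 1.
Secondary stress on 3, 5, 7, 8: ˈna.to.ˌbu.le.ˌni:d.bi.ˌke:.ˌfa:.lod.

primary 1, secondary 3, 5, 7, 8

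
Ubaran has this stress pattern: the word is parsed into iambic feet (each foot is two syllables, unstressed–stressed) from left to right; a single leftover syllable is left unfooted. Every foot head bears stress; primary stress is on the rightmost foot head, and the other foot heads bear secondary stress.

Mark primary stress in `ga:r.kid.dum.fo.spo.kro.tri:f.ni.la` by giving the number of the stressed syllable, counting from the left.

8

Parse left to right into iambic (σˈσ) feet: (ga:r.ˈkid) (dum.ˈfo) (spo.ˈkro) (tri:f.ˈni) la. Syllable 9 is left unfooted.
Foot heads (stressed positions): 2, 4, 6, 8.
End Rule Rightmost: primary stress on the rightmost head = syllable 8.
Primary stress: syllable 8 → ga:r.kid.dum.fo.spo.kro.tri:f.ˈni.la.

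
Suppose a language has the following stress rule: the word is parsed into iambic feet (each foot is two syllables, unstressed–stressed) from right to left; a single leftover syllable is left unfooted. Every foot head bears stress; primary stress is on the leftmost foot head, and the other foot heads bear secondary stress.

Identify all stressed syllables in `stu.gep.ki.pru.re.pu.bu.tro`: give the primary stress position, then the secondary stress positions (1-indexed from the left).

Parse right to left into iambic (σˈσ) feet: (stu.ˈgep) (ki.ˈpru) (re.ˈpu) (bu.ˈtro).
Foot heads (stressed positions): 2, 4, 6, 8.
End Rule Leftmost: primary stress on the leftmost head = syllable 2.
Secondary stress on 4, 6, 8: stu.ˈgep.ki.ˌpru.re.ˌpu.bu.ˌtro.

primary 2, secondary 4, 6, 8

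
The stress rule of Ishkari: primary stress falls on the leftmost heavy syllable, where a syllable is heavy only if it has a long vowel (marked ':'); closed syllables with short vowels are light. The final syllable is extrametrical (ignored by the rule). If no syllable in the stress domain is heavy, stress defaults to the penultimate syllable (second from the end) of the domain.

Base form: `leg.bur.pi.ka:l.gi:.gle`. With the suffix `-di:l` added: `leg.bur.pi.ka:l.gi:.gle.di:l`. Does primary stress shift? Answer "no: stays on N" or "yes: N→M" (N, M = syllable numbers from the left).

no: stays on 4

Base `leg.bur.pi.ka:l.gi:.gle` (6 syllables):
  The final syllable (6, gle) is extrametrical; the stress domain is syllables 1–5.
  Weights: 1 leg L, 2 bur L, 3 pi L, 4 ka:l H, 5 gi: H.
  Heavy syllables in the domain: 4, 5. The leftmost is syllable 4 (ka:l).
  → primary stress on syllable 4.
Suffixed `leg.bur.pi.ka:l.gi:.gle.di:l` (7 syllables):
  The final syllable (7, di:l) is extrametrical; the stress domain is syllables 1–6.
  Weights: 1 leg L, 2 bur L, 3 pi L, 4 ka:l H, 5 gi: H, 6 gle L.
  Heavy syllables in the domain: 4, 5. The leftmost is syllable 4 (ka:l).
  → primary stress on syllable 4.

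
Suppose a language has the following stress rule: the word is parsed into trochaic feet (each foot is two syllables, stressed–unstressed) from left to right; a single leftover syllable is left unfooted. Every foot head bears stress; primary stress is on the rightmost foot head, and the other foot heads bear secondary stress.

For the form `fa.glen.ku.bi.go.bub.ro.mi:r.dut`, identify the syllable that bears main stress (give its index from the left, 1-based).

7

Parse left to right into trochaic (ˈσσ) feet: (ˈfa.glen) (ˈku.bi) (ˈgo.bub) (ˈro.mi:r) dut. Syllable 9 is left unfooted.
Foot heads (stressed positions): 1, 3, 5, 7.
End Rule Rightmost: primary stress on the rightmost head = syllable 7.
Primary stress: syllable 7 → fa.glen.ku.bi.go.bub.ˈro.mi:r.dut.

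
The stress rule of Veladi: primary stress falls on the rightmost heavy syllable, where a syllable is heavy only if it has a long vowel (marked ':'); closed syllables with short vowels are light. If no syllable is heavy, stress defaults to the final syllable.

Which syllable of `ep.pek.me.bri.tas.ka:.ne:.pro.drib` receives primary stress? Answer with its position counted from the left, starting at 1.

7

Weights: 1 ep L, 2 pek L, 3 me L, 4 bri L, 5 tas L, 6 ka: H, 7 ne: H, 8 pro L, 9 drib L.
Heavy syllables in the domain: 6, 7. The rightmost is syllable 7 (ne:).
Primary stress: syllable 7 → ep.pek.me.bri.tas.ka:.ˈne:.pro.drib.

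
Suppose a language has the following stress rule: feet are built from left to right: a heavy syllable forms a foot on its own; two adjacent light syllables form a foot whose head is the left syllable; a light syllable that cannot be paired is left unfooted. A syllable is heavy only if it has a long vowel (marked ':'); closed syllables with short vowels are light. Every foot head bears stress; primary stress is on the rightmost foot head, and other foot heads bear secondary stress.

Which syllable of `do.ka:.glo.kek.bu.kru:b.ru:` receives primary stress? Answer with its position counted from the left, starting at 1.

Weights: 1 do L, 2 ka: H, 3 glo L, 4 kek L, 5 bu L, 6 kru:b H, 7 ru: H.
Parse left to right (heavy = foot alone; LL = one foot; stranded L unfooted): do (ˈka:) (ˈglo.kek) bu (ˈkru:b) (ˈru:).
Foot heads: 2, 3, 6, 7.
Primary stress on the rightmost head = syllable 7.
Primary stress: syllable 7 → do.ka:.glo.kek.bu.kru:b.ˈru:.

7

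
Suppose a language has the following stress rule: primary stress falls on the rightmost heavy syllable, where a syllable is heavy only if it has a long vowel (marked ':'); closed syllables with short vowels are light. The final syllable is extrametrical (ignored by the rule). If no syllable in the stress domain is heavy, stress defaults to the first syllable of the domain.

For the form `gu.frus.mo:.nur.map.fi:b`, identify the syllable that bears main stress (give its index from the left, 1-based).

The final syllable (6, fi:b) is extrametrical; the stress domain is syllables 1–5.
Weights: 1 gu L, 2 frus L, 3 mo: H, 4 nur L, 5 map L.
Heavy syllables in the domain: 3. The rightmost is syllable 3 (mo:).
Primary stress: syllable 3 → gu.frus.ˈmo:.nur.map.fi:b.

3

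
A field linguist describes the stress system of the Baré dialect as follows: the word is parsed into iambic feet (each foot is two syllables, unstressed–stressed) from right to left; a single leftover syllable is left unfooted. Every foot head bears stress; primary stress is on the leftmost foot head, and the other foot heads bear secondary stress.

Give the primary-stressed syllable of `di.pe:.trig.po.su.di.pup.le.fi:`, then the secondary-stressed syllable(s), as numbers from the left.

Parse right to left into iambic (σˈσ) feet: di (pe:.ˈtrig) (po.ˈsu) (di.ˈpup) (le.ˈfi:). Syllable 1 is left unfooted.
Foot heads (stressed positions): 3, 5, 7, 9.
End Rule Leftmost: primary stress on the leftmost head = syllable 3.
Secondary stress on 5, 7, 9: di.pe:.ˈtrig.po.ˌsu.di.ˌpup.le.ˌfi:.

primary 3, secondary 5, 7, 9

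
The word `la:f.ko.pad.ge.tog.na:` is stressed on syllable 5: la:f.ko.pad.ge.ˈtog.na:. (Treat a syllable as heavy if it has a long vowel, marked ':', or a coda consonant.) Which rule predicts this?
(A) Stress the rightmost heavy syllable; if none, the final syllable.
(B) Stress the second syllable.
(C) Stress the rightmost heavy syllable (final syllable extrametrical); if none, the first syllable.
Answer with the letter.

Rule A → syllable 6 (observed: 5).
Rule B → syllable 2 (observed: 5).
Rule C → syllable 5 ✓.

C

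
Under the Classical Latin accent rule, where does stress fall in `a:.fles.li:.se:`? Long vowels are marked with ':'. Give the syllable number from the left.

3

Classical Latin: stress the penult if heavy (long vowel or closed), else the antepenult.
Weights: 2 fles H, 3 li: H, 4 se: H.
The penult (syllable 3, li:) is heavy, so it takes stress.
Stress on syllable 3: a:.fles.ˈli:.se:.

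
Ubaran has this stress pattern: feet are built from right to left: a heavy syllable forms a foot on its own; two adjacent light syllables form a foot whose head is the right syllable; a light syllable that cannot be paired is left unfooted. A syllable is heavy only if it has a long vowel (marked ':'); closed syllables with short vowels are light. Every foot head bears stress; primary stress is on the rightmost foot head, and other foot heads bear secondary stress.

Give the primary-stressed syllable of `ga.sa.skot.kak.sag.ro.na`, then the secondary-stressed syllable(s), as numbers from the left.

primary 7, secondary 3, 5

Weights: 1 ga L, 2 sa L, 3 skot L, 4 kak L, 5 sag L, 6 ro L, 7 na L.
Parse right to left (heavy = foot alone; LL = one foot; stranded L unfooted): ga (sa.ˈskot) (kak.ˈsag) (ro.ˈna).
Foot heads: 3, 5, 7.
Primary stress on the rightmost head = syllable 7.
Secondary stress on 3, 5: ga.sa.ˌskot.kak.ˌsag.ro.ˈna.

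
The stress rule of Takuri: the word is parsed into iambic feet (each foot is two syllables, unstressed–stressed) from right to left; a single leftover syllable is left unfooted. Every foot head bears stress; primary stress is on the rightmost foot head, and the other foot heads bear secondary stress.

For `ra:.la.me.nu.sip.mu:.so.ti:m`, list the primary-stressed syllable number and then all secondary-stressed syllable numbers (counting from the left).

primary 8, secondary 2, 4, 6

Parse right to left into iambic (σˈσ) feet: (ra:.ˈla) (me.ˈnu) (sip.ˈmu:) (so.ˈti:m).
Foot heads (stressed positions): 2, 4, 6, 8.
End Rule Rightmost: primary stress on the rightmost head = syllable 8.
Secondary stress on 2, 4, 6: ra:.ˌla.me.ˌnu.sip.ˌmu:.so.ˈti:m.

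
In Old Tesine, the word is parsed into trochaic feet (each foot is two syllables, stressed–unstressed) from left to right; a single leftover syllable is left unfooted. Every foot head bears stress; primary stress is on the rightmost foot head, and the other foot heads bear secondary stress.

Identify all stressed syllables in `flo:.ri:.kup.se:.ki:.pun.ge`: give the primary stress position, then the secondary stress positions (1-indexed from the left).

primary 5, secondary 1, 3

Parse left to right into trochaic (ˈσσ) feet: (ˈflo:.ri:) (ˈkup.se:) (ˈki:.pun) ge. Syllable 7 is left unfooted.
Foot heads (stressed positions): 1, 3, 5.
End Rule Rightmost: primary stress on the rightmost head = syllable 5.
Secondary stress on 1, 3: ˌflo:.ri:.ˌkup.se:.ˈki:.pun.ge.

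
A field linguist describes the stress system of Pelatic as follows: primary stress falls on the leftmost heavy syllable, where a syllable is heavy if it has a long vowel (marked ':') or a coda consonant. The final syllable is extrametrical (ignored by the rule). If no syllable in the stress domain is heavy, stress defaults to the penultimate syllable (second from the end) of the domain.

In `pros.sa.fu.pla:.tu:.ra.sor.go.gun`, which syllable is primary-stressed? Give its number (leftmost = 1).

1

The final syllable (9, gun) is extrametrical; the stress domain is syllables 1–8.
Weights: 1 pros H, 2 sa L, 3 fu L, 4 pla: H, 5 tu: H, 6 ra L, 7 sor H, 8 go L.
Heavy syllables in the domain: 1, 4, 5, 7. The leftmost is syllable 1 (pros).
Primary stress: syllable 1 → ˈpros.sa.fu.pla:.tu:.ra.sor.go.gun.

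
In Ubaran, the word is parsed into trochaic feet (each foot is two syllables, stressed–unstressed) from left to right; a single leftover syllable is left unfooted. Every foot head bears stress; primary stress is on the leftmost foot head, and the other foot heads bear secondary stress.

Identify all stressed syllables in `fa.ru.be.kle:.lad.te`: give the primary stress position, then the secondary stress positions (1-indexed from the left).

primary 1, secondary 3, 5

Parse left to right into trochaic (ˈσσ) feet: (ˈfa.ru) (ˈbe.kle:) (ˈlad.te).
Foot heads (stressed positions): 1, 3, 5.
End Rule Leftmost: primary stress on the leftmost head = syllable 1.
Secondary stress on 3, 5: ˈfa.ru.ˌbe.kle:.ˌlad.te.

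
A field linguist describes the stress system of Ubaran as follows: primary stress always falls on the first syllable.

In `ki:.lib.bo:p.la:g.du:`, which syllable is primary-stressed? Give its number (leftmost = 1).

The word has 5 syllables; the first syllable is syllable 1 (ki:).
Primary stress: syllable 1 → ˈki:.lib.bo:p.la:g.du:.

1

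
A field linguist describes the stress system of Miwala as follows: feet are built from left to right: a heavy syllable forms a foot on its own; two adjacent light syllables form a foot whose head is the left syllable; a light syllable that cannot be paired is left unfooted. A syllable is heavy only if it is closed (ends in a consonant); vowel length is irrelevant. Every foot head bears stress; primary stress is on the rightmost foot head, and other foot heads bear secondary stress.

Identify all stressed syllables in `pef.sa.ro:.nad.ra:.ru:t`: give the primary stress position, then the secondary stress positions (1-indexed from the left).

Weights: 1 pef H, 2 sa L, 3 ro: L, 4 nad H, 5 ra: L, 6 ru:t H.
Parse left to right (heavy = foot alone; LL = one foot; stranded L unfooted): (ˈpef) (ˈsa.ro:) (ˈnad) ra: (ˈru:t).
Foot heads: 1, 2, 4, 6.
Primary stress on the rightmost head = syllable 6.
Secondary stress on 1, 2, 4: ˌpef.ˌsa.ro:.ˌnad.ra:.ˈru:t.

primary 6, secondary 1, 2, 4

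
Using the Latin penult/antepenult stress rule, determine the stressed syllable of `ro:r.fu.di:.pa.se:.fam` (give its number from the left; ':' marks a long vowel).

5

Classical Latin: stress the penult if heavy (long vowel or closed), else the antepenult.
Weights: 4 pa L, 5 se: H, 6 fam H.
The penult (syllable 5, se:) is heavy, so it takes stress.
Stress on syllable 5: ro:r.fu.di:.pa.ˈse:.fam.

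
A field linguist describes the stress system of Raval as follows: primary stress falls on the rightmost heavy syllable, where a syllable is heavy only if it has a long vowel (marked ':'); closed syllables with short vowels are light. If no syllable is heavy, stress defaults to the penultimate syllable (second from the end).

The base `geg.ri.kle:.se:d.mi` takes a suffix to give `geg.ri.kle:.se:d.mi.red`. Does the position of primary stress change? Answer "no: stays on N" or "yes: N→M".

no: stays on 4

Base `geg.ri.kle:.se:d.mi` (5 syllables):
  Weights: 1 geg L, 2 ri L, 3 kle: H, 4 se:d H, 5 mi L.
  Heavy syllables in the domain: 3, 4. The rightmost is syllable 4 (se:d).
  → primary stress on syllable 4.
Suffixed `geg.ri.kle:.se:d.mi.red` (6 syllables):
  Weights: 1 geg L, 2 ri L, 3 kle: H, 4 se:d H, 5 mi L, 6 red L.
  Heavy syllables in the domain: 3, 4. The rightmost is syllable 4 (se:d).
  → primary stress on syllable 4.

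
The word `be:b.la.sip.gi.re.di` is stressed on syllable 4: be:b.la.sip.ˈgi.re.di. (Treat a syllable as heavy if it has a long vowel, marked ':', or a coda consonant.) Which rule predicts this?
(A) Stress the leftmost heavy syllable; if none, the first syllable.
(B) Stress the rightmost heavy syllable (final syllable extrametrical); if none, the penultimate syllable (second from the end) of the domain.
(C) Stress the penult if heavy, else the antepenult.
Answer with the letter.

Rule A → syllable 1 (observed: 4).
Rule B → syllable 3 (observed: 4).
Rule C → syllable 4 ✓.

C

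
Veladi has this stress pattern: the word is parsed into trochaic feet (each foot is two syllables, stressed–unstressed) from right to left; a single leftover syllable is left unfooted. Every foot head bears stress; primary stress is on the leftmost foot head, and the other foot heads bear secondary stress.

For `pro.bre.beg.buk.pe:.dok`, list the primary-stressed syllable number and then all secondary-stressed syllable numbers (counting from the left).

Parse right to left into trochaic (ˈσσ) feet: (ˈpro.bre) (ˈbeg.buk) (ˈpe:.dok).
Foot heads (stressed positions): 1, 3, 5.
End Rule Leftmost: primary stress on the leftmost head = syllable 1.
Secondary stress on 3, 5: ˈpro.bre.ˌbeg.buk.ˌpe:.dok.

primary 1, secondary 3, 5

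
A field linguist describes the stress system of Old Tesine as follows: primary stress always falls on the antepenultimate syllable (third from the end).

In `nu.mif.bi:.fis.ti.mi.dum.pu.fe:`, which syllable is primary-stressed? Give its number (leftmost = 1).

The word has 9 syllables; the antepenultimate syllable (third from the end) is syllable 7 (dum).
Primary stress: syllable 7 → nu.mif.bi:.fis.ti.mi.ˈdum.pu.fe:.

7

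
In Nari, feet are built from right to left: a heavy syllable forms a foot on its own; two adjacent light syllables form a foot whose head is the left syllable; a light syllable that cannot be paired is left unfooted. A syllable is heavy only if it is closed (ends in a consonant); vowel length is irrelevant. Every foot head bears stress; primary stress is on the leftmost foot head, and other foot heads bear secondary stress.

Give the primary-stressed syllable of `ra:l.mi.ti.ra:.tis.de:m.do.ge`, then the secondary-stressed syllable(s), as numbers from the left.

primary 1, secondary 3, 5, 6, 7

Weights: 1 ra:l H, 2 mi L, 3 ti L, 4 ra: L, 5 tis H, 6 de:m H, 7 do L, 8 ge L.
Parse right to left (heavy = foot alone; LL = one foot; stranded L unfooted): (ˈra:l) mi (ˈti.ra:) (ˈtis) (ˈde:m) (ˈdo.ge).
Foot heads: 1, 3, 5, 6, 7.
Primary stress on the leftmost head = syllable 1.
Secondary stress on 3, 5, 6, 7: ˈra:l.mi.ˌti.ra:.ˌtis.ˌde:m.ˌdo.ge.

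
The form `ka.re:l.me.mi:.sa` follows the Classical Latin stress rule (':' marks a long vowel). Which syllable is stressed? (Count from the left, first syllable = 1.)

Classical Latin: stress the penult if heavy (long vowel or closed), else the antepenult.
Weights: 3 me L, 4 mi: H, 5 sa L.
The penult (syllable 4, mi:) is heavy, so it takes stress.
Stress on syllable 4: ka.re:l.me.ˈmi:.sa.

4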